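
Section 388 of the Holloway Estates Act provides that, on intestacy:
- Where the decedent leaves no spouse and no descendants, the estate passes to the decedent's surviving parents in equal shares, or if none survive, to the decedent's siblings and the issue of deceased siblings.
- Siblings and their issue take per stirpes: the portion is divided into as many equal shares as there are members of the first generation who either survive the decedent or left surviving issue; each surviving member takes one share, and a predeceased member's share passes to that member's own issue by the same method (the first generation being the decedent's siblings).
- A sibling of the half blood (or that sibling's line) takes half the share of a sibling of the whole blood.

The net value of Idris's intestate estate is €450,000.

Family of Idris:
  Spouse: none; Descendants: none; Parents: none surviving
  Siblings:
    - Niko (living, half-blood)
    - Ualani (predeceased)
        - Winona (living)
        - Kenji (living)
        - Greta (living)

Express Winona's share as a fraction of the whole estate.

The entire €450,000 passes to the siblings and their issue.
Counting each half-blood sibling's line as half a unit, there are 3/2 units in €450,000, so one unit is €300,000. Whole-blood lines (Ualani) take €300,000 each; half-blood lines (Niko) take €150,000 each.
Ualani's share (€300,000) is divided into 3 shares of €100,000: Winona, Kenji, and Greta each take €100,000.

Winona receives 2/9 of the estate.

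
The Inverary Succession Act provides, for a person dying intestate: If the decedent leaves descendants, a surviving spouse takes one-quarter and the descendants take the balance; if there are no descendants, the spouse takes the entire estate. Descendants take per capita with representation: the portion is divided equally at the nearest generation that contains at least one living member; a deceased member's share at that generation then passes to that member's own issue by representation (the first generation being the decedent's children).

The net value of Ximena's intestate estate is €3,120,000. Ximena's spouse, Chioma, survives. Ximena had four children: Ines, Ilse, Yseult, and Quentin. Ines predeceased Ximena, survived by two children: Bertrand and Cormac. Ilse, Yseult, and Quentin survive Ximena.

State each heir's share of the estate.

Chioma takes one-quarter of €3,120,000 = €780,000. The remaining €2,340,000 passes to the descendants.
The descendants' portion (€2,340,000) is divided into 4 shares of €585,000: Ilse, Yseult, and Quentin each take €585,000; Ines's €585,000 share passes to Ines's issue.
Ines's share (€585,000) is divided into 2 shares of €292,500: Bertrand and Cormac each take €292,500.

Chioma: €780,000; Bertrand: €292,500; Cormac: €292,500; Ilse: €585,000; Yseult: €585,000; Quentin: €585,000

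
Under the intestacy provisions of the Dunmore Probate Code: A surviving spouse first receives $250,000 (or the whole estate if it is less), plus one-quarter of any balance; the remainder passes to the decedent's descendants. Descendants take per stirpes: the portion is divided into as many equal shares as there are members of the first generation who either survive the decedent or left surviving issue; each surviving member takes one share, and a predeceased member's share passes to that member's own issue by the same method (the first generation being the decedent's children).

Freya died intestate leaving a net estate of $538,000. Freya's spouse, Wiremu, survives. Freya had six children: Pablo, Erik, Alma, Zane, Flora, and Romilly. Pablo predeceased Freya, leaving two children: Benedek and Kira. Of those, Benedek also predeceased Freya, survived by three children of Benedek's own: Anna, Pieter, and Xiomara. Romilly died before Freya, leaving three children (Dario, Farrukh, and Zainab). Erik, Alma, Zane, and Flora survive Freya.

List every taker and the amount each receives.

Wiremu: $322,000; Anna: $6,000; Pieter: $6,000; Xiomara: $6,000; Kira: $18,000; Erik: $36,000; Alma: $36,000; Zane: $36,000; Flora: $36,000; Dario: $12,000; Farrukh: $12,000; Zainab: $12,000

Wiremu first takes $250,000, leaving a balance of $288,000. Wiremu then takes one-quarter of the balance ($72,000), for a total of $322,000. The remaining $216,000 passes to the descendants.
The descendants' portion ($216,000) is divided into 6 shares of $36,000: Erik, Alma, Zane, and Flora each take $36,000; Pablo's $36,000 share passes to Pablo's issue; Romilly's $36,000 share passes to Romilly's issue.
Pablo's share ($36,000) is divided into 2 shares of $18,000: Kira takes $18,000; Benedek's $18,000 share passes to Benedek's issue.
Benedek's share ($18,000) is divided into 3 shares of $6,000: Anna, Pieter, and Xiomara each take $6,000.
Romilly's share ($36,000) is divided into 3 shares of $12,000: Dario, Farrukh, and Zainab each take $12,000.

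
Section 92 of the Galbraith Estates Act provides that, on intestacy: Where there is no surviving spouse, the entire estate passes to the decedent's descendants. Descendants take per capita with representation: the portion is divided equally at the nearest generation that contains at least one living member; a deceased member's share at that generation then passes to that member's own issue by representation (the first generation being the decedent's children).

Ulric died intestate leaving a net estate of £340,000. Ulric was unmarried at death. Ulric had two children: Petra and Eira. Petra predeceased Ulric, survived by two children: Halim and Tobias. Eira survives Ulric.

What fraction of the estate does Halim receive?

The entire £340,000 passes to the descendants.
That amount (£340,000) is divided into 2 shares of £170,000: Eira takes £170,000; Petra's £170,000 share passes to Petra's issue.
Petra's share (£170,000) is divided into 2 shares of £85,000: Halim and Tobias each take £85,000.

Halim receives 1/4 of the estate.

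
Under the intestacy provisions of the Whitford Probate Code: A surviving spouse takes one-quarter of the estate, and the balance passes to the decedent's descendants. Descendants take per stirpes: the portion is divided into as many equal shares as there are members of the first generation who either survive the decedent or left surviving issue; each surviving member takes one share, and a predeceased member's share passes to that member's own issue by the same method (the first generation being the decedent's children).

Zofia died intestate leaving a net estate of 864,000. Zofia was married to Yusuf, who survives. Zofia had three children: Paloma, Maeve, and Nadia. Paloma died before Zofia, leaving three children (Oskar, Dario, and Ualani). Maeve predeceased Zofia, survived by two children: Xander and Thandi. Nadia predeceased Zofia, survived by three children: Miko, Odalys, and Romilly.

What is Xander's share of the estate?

Yusuf takes one-quarter of 864,000 = 216,000. The remaining 648,000 passes to the descendants.
The descendants' portion (648,000) is divided into 3 shares of 216,000: Paloma's 216,000 share passes to Paloma's issue; Maeve's 216,000 share passes to Maeve's issue; Nadia's 216,000 share passes to Nadia's issue.
Paloma's share (216,000) is divided into 3 shares of 72,000: Oskar, Dario, and Ualani each take 72,000.
Maeve's share (216,000) is divided into 2 shares of 108,000: Xander and Thandi each take 108,000.
Nadia's share (216,000) is divided into 3 shares of 72,000: Miko, Odalys, and Romilly each take 72,000.

Xander receives 108,000.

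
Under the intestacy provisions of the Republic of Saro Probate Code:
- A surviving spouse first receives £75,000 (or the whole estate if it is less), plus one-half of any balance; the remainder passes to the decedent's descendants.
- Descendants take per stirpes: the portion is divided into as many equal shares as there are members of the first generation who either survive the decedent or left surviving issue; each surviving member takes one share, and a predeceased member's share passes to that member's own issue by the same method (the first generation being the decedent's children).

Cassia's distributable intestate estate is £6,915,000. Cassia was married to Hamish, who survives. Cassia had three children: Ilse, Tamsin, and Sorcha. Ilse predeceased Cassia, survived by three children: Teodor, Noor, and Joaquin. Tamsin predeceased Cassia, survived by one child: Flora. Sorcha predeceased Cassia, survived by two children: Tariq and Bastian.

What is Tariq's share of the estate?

Hamish first takes £75,000, leaving a balance of £6,840,000. Hamish then takes one-half of the balance (£3,420,000), for a total of £3,495,000. The remaining £3,420,000 passes to the descendants.
The descendants' portion (£3,420,000) is divided into 3 shares of £1,140,000: Ilse's £1,140,000 share passes to Ilse's issue; Tamsin's £1,140,000 share passes to Tamsin's issue; Sorcha's £1,140,000 share passes to Sorcha's issue.
Ilse's share (£1,140,000) is divided into 3 shares of £380,000: Teodor, Noor, and Joaquin each take £380,000.
Tamsin's share (£1,140,000) passes entirely to Flora.
Sorcha's share (£1,140,000) is divided into 2 shares of £570,000: Tariq and Bastian each take £570,000.

Tariq receives £570,000.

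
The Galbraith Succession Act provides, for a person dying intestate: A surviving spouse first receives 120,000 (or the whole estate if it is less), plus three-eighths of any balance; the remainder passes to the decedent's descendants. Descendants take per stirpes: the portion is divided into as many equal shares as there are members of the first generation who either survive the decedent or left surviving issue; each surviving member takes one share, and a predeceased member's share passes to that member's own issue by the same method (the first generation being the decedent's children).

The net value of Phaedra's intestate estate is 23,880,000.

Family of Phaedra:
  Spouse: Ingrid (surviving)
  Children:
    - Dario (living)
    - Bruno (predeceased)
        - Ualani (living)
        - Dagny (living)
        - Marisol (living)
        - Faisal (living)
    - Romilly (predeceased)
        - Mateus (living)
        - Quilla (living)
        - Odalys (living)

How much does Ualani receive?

Ualani receives 1,237,500.

Ingrid first takes 120,000, leaving a balance of 23,760,000. Ingrid then takes three-eighths of the balance (8,910,000), for a total of 9,030,000. The remaining 14,850,000 passes to the descendants.
The descendants' portion (14,850,000) is divided into 3 shares of 4,950,000: Dario takes 4,950,000; Bruno's 4,950,000 share passes to Bruno's issue; Romilly's 4,950,000 share passes to Romilly's issue.
Bruno's share (4,950,000) is divided into 4 shares of 1,237,500: Ualani, Dagny, Marisol, and Faisal each take 1,237,500.
Romilly's share (4,950,000) is divided into 3 shares of 1,650,000: Mateus, Quilla, and Odalys each take 1,650,000.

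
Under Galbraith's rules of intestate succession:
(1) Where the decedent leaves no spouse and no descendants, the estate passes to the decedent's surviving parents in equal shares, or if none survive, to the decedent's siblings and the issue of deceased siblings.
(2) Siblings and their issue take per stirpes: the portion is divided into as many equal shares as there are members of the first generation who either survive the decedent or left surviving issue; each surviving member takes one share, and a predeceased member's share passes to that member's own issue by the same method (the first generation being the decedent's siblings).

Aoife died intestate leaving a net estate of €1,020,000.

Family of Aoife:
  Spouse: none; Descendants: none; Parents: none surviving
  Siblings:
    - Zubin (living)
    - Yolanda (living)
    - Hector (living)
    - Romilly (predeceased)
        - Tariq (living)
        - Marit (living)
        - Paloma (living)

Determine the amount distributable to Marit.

Marit receives €85,000.

The entire €1,020,000 passes to the siblings and their issue.
That amount (€1,020,000) is divided into 4 shares of €255,000: Zubin, Yolanda, and Hector each take €255,000; Romilly's €255,000 share passes to Romilly's issue.
Romilly's share (€255,000) is divided into 3 shares of €85,000: Tariq, Marit, and Paloma each take €85,000.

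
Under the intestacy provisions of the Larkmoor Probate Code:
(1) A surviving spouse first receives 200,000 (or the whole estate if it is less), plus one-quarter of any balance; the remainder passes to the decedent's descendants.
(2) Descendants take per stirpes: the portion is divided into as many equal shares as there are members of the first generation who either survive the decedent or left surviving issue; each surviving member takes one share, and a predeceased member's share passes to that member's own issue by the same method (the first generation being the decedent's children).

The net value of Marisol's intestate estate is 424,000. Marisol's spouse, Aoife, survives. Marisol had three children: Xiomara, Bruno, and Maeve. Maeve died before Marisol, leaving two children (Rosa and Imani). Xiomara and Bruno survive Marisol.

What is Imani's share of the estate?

Imani receives 28,000.

Aoife first takes 200,000, leaving a balance of 224,000. Aoife then takes one-quarter of the balance (56,000), for a total of 256,000. The remaining 168,000 passes to the descendants.
The descendants' portion (168,000) is divided into 3 shares of 56,000: Xiomara and Bruno each take 56,000; Maeve's 56,000 share passes to Maeve's issue.
Maeve's share (56,000) is divided into 2 shares of 28,000: Rosa and Imani each take 28,000.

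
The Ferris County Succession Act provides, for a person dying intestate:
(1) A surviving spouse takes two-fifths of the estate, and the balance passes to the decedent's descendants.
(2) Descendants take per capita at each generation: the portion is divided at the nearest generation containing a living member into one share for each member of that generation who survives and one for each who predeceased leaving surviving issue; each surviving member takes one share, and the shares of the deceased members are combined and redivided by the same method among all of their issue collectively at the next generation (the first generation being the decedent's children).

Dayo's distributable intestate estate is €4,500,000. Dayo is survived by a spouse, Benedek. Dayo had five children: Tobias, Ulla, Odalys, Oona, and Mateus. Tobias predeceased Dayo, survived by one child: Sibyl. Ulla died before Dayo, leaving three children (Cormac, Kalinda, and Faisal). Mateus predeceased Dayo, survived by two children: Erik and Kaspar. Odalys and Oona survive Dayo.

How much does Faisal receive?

Benedek takes two-fifths of €4,500,000 = €1,800,000. The remaining €2,700,000 passes to the descendants.
The descendants' portion (€2,700,000) is divided at the children's generation into 5 shares of €540,000. Odalys and Oona each take €540,000. The 3 shares of the deceased (Tobias, Ulla, and Mateus) are combined into a pool of €1,620,000.
That pool (€1,620,000) is divided at the grandchildren's generation equally among Sibyl, Cormac, Kalinda, Faisal, Erik, and Kaspar: €270,000 each.

Faisal receives €270,000.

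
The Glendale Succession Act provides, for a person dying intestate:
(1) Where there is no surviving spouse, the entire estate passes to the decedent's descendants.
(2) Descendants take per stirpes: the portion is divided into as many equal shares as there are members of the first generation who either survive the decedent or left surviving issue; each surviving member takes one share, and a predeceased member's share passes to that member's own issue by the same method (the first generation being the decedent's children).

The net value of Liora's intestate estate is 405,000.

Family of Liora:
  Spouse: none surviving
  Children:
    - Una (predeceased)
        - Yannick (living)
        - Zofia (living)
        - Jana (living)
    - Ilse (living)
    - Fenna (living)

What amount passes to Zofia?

Zofia receives 45,000.

The entire 405,000 passes to the descendants.
That amount (405,000) is divided into 3 shares of 135,000: Ilse and Fenna each take 135,000; Una's 135,000 share passes to Una's issue.
Una's share (135,000) is divided into 3 shares of 45,000: Yannick, Zofia, and Jana each take 45,000.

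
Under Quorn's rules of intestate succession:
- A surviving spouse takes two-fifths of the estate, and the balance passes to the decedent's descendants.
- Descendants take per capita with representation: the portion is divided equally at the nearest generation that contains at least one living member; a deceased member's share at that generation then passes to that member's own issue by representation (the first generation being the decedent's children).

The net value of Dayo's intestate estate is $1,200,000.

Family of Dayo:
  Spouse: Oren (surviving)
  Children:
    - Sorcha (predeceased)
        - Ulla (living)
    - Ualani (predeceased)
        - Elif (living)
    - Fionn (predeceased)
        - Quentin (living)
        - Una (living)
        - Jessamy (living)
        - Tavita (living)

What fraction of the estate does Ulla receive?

Ulla receives 1/10 of the estate.

Oren takes two-fifths of $1,200,000 = $480,000. The remaining $720,000 passes to the descendants.
No child survives, so the initial division is made at the grandchildren's generation.
The descendants' portion ($720,000) is divided into 6 shares of $120,000: Ulla, Elif, Quentin, Una, Jessamy, and Tavita each take $120,000.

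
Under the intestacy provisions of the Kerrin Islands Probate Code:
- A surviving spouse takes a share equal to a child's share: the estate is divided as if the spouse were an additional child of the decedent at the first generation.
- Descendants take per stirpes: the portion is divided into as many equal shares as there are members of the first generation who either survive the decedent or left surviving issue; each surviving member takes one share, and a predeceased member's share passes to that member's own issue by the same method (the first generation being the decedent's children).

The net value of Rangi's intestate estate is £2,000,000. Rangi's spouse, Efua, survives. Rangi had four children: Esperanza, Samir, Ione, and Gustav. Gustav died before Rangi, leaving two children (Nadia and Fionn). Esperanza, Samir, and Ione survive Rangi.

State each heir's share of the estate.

Efua: £400,000; Esperanza: £400,000; Samir: £400,000; Ione: £400,000; Nadia: £200,000; Fionn: £200,000

The spouse counts as an additional share at the children's level, so there are 5 primary shares of £400,000. Efua takes one such share (£400,000).
The children's combined portion (£1,600,000) is divided into 4 shares of £400,000: Esperanza, Samir, and Ione each take £400,000; Gustav's £400,000 share passes to Gustav's issue.
Gustav's share (£400,000) is divided into 2 shares of £200,000: Nadia and Fionn each take £200,000.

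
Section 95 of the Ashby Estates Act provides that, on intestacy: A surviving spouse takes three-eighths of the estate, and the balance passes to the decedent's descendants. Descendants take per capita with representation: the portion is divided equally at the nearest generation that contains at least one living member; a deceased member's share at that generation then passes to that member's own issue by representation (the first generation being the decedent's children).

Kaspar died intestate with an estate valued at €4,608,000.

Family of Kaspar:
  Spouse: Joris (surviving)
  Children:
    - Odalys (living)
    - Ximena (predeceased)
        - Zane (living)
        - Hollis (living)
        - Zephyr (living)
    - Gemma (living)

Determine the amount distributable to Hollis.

Joris takes three-eighths of €4,608,000 = €1,728,000. The remaining €2,880,000 passes to the descendants.
The descendants' portion (€2,880,000) is divided into 3 shares of €960,000: Odalys and Gemma each take €960,000; Ximena's €960,000 share passes to Ximena's issue.
Ximena's share (€960,000) is divided into 3 shares of €320,000: Zane, Hollis, and Zephyr each take €320,000.

Hollis receives €320,000.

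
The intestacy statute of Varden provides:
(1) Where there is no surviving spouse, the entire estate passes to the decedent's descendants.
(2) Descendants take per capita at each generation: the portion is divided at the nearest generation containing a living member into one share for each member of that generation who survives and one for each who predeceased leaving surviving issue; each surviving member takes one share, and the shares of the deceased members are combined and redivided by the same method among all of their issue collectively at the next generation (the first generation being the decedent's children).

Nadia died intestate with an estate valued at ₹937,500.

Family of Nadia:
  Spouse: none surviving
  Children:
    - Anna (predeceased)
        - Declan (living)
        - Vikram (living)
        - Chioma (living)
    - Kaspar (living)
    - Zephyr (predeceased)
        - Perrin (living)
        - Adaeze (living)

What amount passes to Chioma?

The entire ₹937,500 passes to the descendants.
That amount (₹937,500) is divided at the children's generation into 3 shares of ₹312,500. Kaspar takes ₹312,500. The 2 shares of the deceased (Anna and Zephyr) are combined into a pool of ₹625,000.
That pool (₹625,000) is divided at the grandchildren's generation equally among Declan, Vikram, Chioma, Perrin, and Adaeze: ₹125,000 each.

Chioma receives ₹125,000.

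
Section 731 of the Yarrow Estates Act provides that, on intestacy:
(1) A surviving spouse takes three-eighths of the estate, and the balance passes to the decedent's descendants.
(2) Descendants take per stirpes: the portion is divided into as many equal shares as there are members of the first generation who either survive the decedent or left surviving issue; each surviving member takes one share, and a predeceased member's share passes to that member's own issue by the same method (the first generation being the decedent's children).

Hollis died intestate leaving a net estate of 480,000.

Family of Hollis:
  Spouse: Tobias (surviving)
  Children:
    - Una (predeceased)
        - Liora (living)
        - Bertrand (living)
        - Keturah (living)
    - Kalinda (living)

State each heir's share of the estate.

Tobias takes three-eighths of 480,000 = 180,000. The remaining 300,000 passes to the descendants.
The descendants' portion (300,000) is divided into 2 shares of 150,000: Kalinda takes 150,000; Una's 150,000 share passes to Una's issue.
Una's share (150,000) is divided into 3 shares of 50,000: Liora, Bertrand, and Keturah each take 50,000.

Tobias: 180,000; Liora: 50,000; Bertrand: 50,000; Keturah: 50,000; Kalinda: 150,000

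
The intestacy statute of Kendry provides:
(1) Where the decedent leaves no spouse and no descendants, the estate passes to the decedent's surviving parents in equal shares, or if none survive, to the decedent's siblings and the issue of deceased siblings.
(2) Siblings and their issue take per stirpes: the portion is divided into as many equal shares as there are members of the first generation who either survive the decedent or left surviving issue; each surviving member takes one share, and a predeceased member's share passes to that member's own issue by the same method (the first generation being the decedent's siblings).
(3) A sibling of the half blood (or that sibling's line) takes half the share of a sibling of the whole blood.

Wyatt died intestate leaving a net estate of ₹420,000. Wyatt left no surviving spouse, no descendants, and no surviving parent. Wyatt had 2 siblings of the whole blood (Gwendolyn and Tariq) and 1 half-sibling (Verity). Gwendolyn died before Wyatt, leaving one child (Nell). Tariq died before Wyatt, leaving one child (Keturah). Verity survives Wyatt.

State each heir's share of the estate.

The entire ₹420,000 passes to the siblings and their issue.
Counting each half-blood sibling's line as half a unit, there are 5/2 units in ₹420,000, so one unit is ₹168,000. Whole-blood lines (Gwendolyn and Tariq) take ₹168,000 each; half-blood lines (Verity) take ₹84,000 each.
Gwendolyn's share (₹168,000) passes entirely to Nell.
Tariq's share (₹168,000) passes entirely to Keturah.

Verity: ₹84,000; Nell: ₹168,000; Keturah: ₹168,000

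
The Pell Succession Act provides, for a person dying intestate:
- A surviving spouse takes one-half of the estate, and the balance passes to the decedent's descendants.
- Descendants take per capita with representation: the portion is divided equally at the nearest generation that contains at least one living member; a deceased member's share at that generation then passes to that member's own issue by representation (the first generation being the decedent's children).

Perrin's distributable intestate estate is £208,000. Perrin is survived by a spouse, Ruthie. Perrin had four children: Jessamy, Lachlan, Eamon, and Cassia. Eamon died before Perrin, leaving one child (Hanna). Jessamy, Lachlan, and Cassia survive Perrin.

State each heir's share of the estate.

Ruthie: £104,000; Jessamy: £26,000; Lachlan: £26,000; Hanna: £26,000; Cassia: £26,000

Ruthie takes one-half of £208,000 = £104,000. The remaining £104,000 passes to the descendants.
The descendants' portion (£104,000) is divided into 4 shares of £26,000: Jessamy, Lachlan, and Cassia each take £26,000; Eamon's £26,000 share passes to Eamon's issue.
Eamon's share (£26,000) passes entirely to Hanna.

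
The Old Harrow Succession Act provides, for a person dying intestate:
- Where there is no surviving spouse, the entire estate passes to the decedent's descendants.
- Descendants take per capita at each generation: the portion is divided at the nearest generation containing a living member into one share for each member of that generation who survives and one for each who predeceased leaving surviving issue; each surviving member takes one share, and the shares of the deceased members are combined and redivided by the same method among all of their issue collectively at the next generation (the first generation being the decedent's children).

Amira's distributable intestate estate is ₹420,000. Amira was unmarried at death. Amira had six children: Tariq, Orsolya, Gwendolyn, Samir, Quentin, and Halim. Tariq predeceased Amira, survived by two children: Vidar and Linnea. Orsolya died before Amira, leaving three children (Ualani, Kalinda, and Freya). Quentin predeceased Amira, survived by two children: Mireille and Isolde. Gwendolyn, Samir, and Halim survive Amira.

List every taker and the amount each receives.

Vidar: ₹30,000; Linnea: ₹30,000; Ualani: ₹30,000; Kalinda: ₹30,000; Freya: ₹30,000; Gwendolyn: ₹70,000; Samir: ₹70,000; Mireille: ₹30,000; Isolde: ₹30,000; Halim: ₹70,000

The entire ₹420,000 passes to the descendants.
That amount (₹420,000) is divided at the children's generation into 6 shares of ₹70,000. Gwendolyn, Samir, and Halim each take ₹70,000. The 3 shares of the deceased (Tariq, Orsolya, and Quentin) are combined into a pool of ₹210,000.
That pool (₹210,000) is divided at the grandchildren's generation equally among Vidar, Linnea, Ualani, Kalinda, Freya, Mireille, and Isolde: ₹30,000 each.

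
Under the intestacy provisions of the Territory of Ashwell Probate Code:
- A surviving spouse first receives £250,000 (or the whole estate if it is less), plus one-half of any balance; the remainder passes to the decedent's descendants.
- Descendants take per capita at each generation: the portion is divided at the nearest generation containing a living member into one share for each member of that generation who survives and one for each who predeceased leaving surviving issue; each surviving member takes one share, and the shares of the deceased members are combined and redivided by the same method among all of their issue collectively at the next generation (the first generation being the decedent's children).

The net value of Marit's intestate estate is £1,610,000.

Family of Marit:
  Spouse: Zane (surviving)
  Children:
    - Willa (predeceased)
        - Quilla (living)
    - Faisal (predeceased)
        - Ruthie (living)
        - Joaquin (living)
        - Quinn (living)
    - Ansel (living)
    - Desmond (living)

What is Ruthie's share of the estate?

Zane first takes £250,000, leaving a balance of £1,360,000. Zane then takes one-half of the balance (£680,000), for a total of £930,000. The remaining £680,000 passes to the descendants.
The descendants' portion (£680,000) is divided at the children's generation into 4 shares of £170,000. Ansel and Desmond each take £170,000. The 2 shares of the deceased (Willa and Faisal) are combined into a pool of £340,000.
That pool (£340,000) is divided at the grandchildren's generation equally among Quilla, Ruthie, Joaquin, and Quinn: £85,000 each.

Ruthie receives £85,000.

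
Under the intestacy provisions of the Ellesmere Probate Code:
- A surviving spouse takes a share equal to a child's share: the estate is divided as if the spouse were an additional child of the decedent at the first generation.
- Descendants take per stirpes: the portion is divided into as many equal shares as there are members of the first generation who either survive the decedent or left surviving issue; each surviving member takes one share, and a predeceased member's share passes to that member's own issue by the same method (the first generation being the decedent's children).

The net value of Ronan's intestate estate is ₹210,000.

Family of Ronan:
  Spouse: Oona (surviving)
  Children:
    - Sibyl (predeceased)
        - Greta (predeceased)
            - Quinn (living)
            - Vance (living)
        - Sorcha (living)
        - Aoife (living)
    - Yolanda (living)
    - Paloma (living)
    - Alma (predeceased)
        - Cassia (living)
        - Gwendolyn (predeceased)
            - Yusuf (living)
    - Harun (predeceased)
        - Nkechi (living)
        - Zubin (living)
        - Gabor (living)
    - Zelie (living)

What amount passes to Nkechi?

The spouse counts as an additional share at the children's level, so there are 7 primary shares of ₹30,000. Oona takes one such share (₹30,000).
The children's combined portion (₹180,000) is divided into 6 shares of ₹30,000: Yolanda, Paloma, and Zelie each take ₹30,000; Sibyl's ₹30,000 share passes to Sibyl's issue; Alma's ₹30,000 share passes to Alma's issue; Harun's ₹30,000 share passes to Harun's issue.
Sibyl's share (₹30,000) is divided into 3 shares of ₹10,000: Sorcha and Aoife each take ₹10,000; Greta's ₹10,000 share passes to Greta's issue.
Greta's share (₹10,000) is divided into 2 shares of ₹5,000: Quinn and Vance each take ₹5,000.
Alma's share (₹30,000) is divided into 2 shares of ₹15,000: Cassia takes ₹15,000; Gwendolyn's ₹15,000 share passes to Gwendolyn's issue.
Gwendolyn's share (₹15,000) passes entirely to Yusuf.
Harun's share (₹30,000) is divided into 3 shares of ₹10,000: Nkechi, Zubin, and Gabor each take ₹10,000.

Nkechi receives ₹10,000.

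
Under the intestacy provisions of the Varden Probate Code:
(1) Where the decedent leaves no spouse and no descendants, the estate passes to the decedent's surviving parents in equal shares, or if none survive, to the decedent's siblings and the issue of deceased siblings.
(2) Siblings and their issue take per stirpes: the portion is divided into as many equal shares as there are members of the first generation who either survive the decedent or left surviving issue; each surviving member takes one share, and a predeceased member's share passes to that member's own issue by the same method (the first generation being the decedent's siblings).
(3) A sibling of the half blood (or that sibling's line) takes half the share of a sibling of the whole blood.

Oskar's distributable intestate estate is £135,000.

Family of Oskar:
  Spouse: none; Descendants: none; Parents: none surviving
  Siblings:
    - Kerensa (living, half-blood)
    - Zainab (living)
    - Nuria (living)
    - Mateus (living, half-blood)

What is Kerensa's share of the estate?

The entire £135,000 passes to the siblings and their issue.
Counting each half-blood sibling's line as half a unit, there are 3 units in £135,000, so one unit is £45,000. Whole-blood lines (Zainab and Nuria) take £45,000 each; half-blood lines (Kerensa and Mateus) take £22,500 each.

Kerensa receives £22,500.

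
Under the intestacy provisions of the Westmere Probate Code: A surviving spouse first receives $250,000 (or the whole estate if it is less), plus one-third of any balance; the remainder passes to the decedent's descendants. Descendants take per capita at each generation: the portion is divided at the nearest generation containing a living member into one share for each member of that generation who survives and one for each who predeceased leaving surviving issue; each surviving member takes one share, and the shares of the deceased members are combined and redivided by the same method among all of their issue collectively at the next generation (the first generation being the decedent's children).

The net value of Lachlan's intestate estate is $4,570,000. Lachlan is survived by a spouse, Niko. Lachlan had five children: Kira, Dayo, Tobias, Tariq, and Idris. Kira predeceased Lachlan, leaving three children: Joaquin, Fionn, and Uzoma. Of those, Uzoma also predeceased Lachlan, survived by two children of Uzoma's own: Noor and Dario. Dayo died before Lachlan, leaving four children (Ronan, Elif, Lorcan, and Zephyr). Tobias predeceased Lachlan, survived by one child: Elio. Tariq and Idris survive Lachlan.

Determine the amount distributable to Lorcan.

Niko first takes $250,000, leaving a balance of $4,320,000. Niko then takes one-third of the balance ($1,440,000), for a total of $1,690,000. The remaining $2,880,000 passes to the descendants.
The descendants' portion ($2,880,000) is divided at the children's generation into 5 shares of $576,000. Tariq and Idris each take $576,000. The 3 shares of the deceased (Kira, Dayo, and Tobias) are combined into a pool of $1,728,000.
That pool ($1,728,000) is divided at the grandchildren's generation into 8 shares of $216,000. Joaquin, Fionn, Ronan, Elif, Lorcan, Zephyr, and Elio each take $216,000. The remaining share for the deceased Uzoma ($216,000) is carried to the next generation.
That pool ($216,000) is divided at the great-grandchildren's generation equally among Noor and Dario: $108,000 each.

Lorcan receives $216,000.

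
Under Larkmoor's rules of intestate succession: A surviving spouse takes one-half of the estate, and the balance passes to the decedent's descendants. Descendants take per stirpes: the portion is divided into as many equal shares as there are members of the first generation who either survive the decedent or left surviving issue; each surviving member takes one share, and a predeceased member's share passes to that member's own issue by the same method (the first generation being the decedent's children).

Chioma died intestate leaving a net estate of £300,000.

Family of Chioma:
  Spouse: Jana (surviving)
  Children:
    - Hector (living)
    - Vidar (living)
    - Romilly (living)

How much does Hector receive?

Hector receives £50,000.

Jana takes one-half of £300,000 = £150,000. The remaining £150,000 passes to the descendants.
The descendants' portion (£150,000) is divided into 3 shares of £50,000: Hector, Vidar, and Romilly each take £50,000.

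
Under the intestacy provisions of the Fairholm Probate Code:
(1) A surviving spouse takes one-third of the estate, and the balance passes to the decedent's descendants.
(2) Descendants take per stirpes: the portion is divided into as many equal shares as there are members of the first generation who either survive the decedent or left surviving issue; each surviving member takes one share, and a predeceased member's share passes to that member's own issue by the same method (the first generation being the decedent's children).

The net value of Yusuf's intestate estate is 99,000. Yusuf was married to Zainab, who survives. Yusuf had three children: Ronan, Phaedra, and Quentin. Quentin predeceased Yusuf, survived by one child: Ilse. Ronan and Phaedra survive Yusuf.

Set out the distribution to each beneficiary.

Zainab takes one-third of 99,000 = 33,000. The remaining 66,000 passes to the descendants.
The descendants' portion (66,000) is divided into 3 shares of 22,000: Ronan and Phaedra each take 22,000; Quentin's 22,000 share passes to Quentin's issue.
Quentin's share (22,000) passes entirely to Ilse.

Zainab: 33,000; Ronan: 22,000; Phaedra: 22,000; Ilse: 22,000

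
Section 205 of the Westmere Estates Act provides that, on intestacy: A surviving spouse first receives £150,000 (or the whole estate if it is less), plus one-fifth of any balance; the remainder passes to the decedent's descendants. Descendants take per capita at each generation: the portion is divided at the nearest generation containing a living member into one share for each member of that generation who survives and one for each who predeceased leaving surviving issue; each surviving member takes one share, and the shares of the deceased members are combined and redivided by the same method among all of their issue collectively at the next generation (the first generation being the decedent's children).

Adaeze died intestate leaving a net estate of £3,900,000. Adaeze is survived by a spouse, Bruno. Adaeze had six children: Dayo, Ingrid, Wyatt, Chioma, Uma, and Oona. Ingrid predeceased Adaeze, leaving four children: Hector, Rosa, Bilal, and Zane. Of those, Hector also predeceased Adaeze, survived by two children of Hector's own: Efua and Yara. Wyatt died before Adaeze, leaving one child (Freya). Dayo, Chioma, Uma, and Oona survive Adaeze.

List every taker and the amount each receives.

Bruno: £900,000; Dayo: £500,000; Efua: £100,000; Yara: £100,000; Rosa: £200,000; Bilal: £200,000; Zane: £200,000; Freya: £200,000; Chioma: £500,000; Uma: £500,000; Oona: £500,000

Bruno first takes £150,000, leaving a balance of £3,750,000. Bruno then takes one-fifth of the balance (£750,000), for a total of £900,000. The remaining £3,000,000 passes to the descendants.
The descendants' portion (£3,000,000) is divided at the children's generation into 6 shares of £500,000. Dayo, Chioma, Uma, and Oona each take £500,000. The 2 shares of the deceased (Ingrid and Wyatt) are combined into a pool of £1,000,000.
That pool (£1,000,000) is divided at the grandchildren's generation into 5 shares of £200,000. Rosa, Bilal, Zane, and Freya each take £200,000. The remaining share for the deceased Hector (£200,000) is carried to the next generation.
That pool (£200,000) is divided at the great-grandchildren's generation equally among Efua and Yara: £100,000 each.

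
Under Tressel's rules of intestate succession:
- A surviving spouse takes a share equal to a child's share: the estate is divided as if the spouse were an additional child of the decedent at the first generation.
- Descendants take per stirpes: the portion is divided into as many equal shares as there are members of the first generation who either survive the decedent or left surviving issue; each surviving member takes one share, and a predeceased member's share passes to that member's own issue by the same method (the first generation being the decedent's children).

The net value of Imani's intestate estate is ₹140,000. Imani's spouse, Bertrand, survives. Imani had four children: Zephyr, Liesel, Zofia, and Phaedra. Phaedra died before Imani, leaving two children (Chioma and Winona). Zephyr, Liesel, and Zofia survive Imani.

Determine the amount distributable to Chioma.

Chioma receives ₹14,000.

The spouse counts as an additional share at the children's level, so there are 5 primary shares of ₹28,000. Bertrand takes one such share (₹28,000).
The children's combined portion (₹112,000) is divided into 4 shares of ₹28,000: Zephyr, Liesel, and Zofia each take ₹28,000; Phaedra's ₹28,000 share passes to Phaedra's issue.
Phaedra's share (₹28,000) is divided into 2 shares of ₹14,000: Chioma and Winona each take ₹14,000.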